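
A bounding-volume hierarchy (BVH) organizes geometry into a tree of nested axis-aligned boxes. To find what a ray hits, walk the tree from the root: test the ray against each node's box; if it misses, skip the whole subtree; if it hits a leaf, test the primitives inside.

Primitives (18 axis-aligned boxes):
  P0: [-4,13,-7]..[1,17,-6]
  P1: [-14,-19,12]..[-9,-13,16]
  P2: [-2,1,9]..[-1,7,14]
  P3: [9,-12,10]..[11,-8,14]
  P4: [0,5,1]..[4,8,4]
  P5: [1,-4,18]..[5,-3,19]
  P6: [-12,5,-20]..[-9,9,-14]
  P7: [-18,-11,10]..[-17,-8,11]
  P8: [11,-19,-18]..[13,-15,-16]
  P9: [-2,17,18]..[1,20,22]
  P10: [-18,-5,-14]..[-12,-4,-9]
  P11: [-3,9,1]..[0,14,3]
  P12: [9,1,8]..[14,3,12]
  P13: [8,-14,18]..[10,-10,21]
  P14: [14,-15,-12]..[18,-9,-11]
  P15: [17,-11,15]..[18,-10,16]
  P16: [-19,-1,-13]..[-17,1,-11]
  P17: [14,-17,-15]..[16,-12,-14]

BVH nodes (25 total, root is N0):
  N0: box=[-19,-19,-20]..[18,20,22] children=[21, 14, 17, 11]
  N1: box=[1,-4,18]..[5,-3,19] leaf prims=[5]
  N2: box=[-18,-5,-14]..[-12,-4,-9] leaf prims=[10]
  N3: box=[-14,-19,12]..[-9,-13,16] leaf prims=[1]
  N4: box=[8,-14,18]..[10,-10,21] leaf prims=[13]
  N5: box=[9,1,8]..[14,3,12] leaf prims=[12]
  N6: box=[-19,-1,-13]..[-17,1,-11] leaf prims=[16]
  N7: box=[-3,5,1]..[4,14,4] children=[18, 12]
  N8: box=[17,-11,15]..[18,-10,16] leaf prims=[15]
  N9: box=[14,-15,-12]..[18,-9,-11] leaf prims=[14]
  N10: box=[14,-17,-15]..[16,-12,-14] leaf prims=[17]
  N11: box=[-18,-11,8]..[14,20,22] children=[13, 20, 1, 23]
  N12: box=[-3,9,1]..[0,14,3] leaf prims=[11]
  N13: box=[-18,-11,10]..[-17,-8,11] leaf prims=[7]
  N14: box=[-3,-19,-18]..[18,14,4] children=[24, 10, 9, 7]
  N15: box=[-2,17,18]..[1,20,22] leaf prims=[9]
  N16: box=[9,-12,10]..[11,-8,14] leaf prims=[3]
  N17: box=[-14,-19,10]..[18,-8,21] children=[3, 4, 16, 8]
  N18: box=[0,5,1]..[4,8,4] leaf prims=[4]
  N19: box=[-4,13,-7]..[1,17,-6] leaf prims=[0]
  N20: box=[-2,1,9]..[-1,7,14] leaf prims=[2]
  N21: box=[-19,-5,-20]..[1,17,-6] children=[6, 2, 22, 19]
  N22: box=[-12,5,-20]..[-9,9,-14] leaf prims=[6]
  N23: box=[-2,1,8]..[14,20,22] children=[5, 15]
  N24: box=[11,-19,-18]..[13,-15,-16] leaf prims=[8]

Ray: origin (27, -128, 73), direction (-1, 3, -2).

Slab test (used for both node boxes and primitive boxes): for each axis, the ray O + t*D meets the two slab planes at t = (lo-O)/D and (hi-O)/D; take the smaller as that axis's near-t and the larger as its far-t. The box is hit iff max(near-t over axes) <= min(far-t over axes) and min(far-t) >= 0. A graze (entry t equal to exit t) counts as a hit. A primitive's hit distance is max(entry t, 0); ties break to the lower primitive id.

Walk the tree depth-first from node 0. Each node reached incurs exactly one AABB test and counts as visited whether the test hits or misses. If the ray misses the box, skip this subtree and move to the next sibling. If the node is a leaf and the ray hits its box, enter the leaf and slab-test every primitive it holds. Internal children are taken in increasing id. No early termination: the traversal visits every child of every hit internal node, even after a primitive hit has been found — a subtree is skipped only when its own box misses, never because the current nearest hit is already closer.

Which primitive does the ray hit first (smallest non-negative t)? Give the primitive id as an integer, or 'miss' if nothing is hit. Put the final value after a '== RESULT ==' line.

Walk:
N0 x:[9,46] y:[109/3,148/3] z:[51/2,93/2] -> hit [109/3,46], descend [11, 14, 17, 21]
  N11 x:[13,45] y:[39,148/3] z:[51/2,65/2] -> miss, prune
  N14 x:[9,30] y:[109/3,142/3] z:[69/2,91/2] -> miss, prune
  N17 x:[9,41] y:[109/3,40] z:[26,63/2] -> miss, prune
  N21 x:[26,46] y:[41,145/3] z:[79/2,93/2] -> hit [41,46], descend [2, 6, 19, 22]
    N2 x:[39,45] y:[41,124/3] z:[41,87/2] -> hit [41,124/3] leaf, test {P10@t=41}
    N6 x:[44,46] y:[127/3,43] z:[42,43] -> miss, prune
    N19 x:[26,31] y:[47,145/3] z:[79/2,40] -> miss, prune
    N22 x:[36,39] y:[133/3,137/3] z:[87/2,93/2] -> miss, prune

order=[0, 11, 14, 17, 21, 2, 6, 19, 22]  |boxes|=9  |leaves|=1  hit=P10

== RESULT ==
10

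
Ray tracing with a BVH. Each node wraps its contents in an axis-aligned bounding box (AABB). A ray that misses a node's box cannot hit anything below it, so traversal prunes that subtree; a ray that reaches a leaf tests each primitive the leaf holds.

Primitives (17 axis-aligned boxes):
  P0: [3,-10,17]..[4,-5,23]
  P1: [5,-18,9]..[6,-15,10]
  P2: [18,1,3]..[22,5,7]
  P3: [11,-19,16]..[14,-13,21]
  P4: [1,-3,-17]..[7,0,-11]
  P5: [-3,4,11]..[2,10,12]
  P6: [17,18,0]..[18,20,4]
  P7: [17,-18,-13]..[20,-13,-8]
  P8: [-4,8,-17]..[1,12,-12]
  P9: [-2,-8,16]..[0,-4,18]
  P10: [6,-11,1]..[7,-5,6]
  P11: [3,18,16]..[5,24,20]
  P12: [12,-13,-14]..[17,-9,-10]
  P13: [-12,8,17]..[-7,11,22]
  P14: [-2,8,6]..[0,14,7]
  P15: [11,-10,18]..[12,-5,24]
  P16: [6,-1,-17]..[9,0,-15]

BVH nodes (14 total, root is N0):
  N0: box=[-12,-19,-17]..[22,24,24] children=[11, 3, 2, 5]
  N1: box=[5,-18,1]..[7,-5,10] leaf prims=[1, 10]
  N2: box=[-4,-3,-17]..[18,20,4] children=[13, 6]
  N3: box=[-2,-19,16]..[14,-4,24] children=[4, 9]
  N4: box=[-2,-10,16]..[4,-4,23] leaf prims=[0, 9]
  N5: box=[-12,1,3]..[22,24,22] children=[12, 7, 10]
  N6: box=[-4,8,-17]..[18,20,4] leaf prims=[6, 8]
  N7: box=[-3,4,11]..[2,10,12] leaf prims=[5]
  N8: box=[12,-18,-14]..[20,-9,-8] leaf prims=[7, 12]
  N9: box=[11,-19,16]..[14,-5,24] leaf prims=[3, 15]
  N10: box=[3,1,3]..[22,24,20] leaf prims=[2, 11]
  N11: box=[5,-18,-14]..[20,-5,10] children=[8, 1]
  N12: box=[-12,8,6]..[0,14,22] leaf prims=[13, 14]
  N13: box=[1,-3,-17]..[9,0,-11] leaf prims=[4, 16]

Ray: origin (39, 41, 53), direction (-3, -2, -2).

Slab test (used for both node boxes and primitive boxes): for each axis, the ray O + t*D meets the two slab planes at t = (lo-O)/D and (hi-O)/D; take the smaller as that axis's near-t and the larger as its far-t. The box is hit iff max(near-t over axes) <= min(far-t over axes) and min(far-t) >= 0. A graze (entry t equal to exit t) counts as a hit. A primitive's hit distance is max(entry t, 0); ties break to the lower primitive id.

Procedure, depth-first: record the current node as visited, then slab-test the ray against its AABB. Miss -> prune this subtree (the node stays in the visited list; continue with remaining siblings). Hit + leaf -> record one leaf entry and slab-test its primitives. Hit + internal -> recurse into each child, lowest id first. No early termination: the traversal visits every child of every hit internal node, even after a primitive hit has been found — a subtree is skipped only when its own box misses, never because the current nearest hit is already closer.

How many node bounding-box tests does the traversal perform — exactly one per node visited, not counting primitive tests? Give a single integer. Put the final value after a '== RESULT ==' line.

Walk:
N0 x:[17/3,17] y:[17/2,30] z:[29/2,35] -> hit [29/2,17], descend [2, 3, 5, 11]
  N2 x:[7,43/3] y:[21/2,22] z:[49/2,35] -> miss, prune
  N3 x:[25/3,41/3] y:[45/2,30] z:[29/2,37/2] -> miss, prune
  N5 x:[17/3,17] y:[17/2,20] z:[31/2,25] -> hit [31/2,17], descend [7, 10, 12]
    N7 x:[37/3,14] y:[31/2,37/2] z:[41/2,21] -> miss, prune
    N10 x:[17/3,12] y:[17/2,20] z:[33/2,25] -> miss, prune
    N12 x:[13,17] y:[27/2,33/2] z:[31/2,47/2] -> hit [31/2,33/2] leaf, test {P13@t=31/2, P14(miss)}
  N11 x:[19/3,34/3] y:[23,59/2] z:[43/2,67/2] -> miss, prune

Visited [0, 2, 3, 5, 7, 10, 12, 11]. Tests: 8 box, 1 leaf. Nearest: P13.

== RESULT ==
8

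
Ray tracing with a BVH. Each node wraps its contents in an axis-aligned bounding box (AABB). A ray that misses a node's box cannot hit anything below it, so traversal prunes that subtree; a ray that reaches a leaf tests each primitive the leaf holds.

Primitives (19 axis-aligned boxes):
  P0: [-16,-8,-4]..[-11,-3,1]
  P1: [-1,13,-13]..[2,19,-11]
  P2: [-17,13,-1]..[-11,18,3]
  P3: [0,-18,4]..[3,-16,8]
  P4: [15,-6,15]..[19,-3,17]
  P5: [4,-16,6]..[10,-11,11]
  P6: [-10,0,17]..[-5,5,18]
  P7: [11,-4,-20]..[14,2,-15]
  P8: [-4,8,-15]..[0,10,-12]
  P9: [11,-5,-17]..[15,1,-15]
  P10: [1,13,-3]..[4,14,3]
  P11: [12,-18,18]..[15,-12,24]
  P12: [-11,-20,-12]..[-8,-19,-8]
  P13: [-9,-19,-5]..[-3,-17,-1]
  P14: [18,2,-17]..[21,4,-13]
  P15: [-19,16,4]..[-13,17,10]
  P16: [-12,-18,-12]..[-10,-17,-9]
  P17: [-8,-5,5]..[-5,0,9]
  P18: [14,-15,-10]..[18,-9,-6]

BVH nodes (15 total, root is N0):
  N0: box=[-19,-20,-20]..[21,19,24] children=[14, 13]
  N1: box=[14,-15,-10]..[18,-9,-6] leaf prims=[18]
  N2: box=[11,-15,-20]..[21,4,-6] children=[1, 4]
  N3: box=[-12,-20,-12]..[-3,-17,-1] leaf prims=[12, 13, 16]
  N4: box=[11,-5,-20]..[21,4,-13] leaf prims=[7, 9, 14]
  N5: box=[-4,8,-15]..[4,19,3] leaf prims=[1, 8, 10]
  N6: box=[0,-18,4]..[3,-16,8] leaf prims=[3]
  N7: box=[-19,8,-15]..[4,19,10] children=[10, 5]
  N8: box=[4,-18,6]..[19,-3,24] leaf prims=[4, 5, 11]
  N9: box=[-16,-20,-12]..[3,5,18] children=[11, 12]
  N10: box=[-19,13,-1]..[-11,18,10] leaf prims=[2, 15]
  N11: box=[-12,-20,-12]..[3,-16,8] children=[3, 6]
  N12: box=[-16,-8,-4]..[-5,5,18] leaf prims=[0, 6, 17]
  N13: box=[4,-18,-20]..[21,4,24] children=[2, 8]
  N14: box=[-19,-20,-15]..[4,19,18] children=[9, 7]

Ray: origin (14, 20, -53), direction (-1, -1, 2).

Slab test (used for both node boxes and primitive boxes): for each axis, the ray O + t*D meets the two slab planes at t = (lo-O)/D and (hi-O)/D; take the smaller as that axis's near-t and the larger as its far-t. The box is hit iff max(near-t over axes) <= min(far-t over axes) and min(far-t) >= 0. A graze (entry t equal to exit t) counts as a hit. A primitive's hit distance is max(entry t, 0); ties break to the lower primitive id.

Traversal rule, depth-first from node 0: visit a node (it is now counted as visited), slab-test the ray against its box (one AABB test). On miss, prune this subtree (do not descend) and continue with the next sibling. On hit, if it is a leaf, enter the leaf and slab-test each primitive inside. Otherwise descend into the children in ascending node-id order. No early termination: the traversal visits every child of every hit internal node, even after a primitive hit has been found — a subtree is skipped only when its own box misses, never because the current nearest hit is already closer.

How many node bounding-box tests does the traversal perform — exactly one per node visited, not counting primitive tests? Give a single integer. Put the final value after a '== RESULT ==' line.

Walk:
N0 x:[-7,33] y:[1,40] z:[33/2,77/2] -> hit [33/2,33], descend [13, 14]
  N13 x:[-7,10] y:[16,38] z:[33/2,77/2] -> miss, prune
  N14 x:[10,33] y:[1,40] z:[19,71/2] -> hit [19,33], descend [7, 9]
    N7 x:[10,33] y:[1,12] z:[19,63/2] -> miss, prune
    N9 x:[11,30] y:[15,40] z:[41/2,71/2] -> hit [41/2,30], descend [11, 12]
      N11 x:[11,26] y:[36,40] z:[41/2,61/2] -> miss, prune
      N12 x:[19,30] y:[15,28] z:[49/2,71/2] -> hit [49/2,28] leaf, test {P0@t=25, P6(miss), P17(miss)}

Summary -> nodes [0, 13, 14, 7, 9, 11, 12]; box-tests=7; leaf-entries=1; first=P0

== RESULT ==
7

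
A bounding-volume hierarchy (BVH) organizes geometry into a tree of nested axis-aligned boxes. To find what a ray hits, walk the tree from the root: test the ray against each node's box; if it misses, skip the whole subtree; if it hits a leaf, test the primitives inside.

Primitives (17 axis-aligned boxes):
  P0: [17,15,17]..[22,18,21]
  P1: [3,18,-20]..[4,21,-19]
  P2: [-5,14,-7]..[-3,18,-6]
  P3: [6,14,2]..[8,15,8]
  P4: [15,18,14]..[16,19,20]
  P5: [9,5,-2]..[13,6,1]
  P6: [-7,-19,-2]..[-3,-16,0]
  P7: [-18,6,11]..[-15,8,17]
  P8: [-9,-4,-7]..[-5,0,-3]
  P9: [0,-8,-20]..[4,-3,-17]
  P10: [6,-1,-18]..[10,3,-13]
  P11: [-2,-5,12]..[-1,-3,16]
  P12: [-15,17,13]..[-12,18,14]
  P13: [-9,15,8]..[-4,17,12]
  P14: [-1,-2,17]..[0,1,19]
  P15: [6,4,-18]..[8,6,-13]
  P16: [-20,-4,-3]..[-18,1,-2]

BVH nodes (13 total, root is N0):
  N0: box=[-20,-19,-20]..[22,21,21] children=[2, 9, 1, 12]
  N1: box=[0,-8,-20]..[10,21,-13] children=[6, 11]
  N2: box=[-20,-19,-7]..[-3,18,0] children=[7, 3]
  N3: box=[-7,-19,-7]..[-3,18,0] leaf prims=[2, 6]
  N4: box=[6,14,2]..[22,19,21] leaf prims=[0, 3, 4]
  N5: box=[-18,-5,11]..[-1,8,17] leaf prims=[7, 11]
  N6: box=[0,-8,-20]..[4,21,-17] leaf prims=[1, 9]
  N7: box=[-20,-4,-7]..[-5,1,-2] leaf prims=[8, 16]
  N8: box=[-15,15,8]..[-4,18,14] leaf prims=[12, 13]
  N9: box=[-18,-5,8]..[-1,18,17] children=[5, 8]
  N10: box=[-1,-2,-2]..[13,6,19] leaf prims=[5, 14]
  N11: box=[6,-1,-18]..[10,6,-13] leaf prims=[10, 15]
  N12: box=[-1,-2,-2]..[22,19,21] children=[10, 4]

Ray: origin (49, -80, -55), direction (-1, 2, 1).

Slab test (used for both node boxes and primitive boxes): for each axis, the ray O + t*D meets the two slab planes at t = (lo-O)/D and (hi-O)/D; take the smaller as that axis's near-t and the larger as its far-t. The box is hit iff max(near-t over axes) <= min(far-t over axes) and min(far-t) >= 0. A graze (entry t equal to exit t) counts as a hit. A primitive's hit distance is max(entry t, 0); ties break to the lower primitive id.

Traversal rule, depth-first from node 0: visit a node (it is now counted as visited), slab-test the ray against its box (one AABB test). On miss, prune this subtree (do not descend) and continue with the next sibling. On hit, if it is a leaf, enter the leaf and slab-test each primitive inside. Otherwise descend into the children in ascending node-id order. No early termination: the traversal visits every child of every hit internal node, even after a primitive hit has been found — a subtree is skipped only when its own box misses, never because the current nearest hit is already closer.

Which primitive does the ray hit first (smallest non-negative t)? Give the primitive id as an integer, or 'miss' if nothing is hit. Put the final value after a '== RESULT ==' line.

Trace the traversal:
N0 x:[27,69] y:[61/2,101/2] z:[35,76] -> hit [35,101/2], descend [1, 2, 9, 12]
  N1 x:[39,49] y:[36,101/2] z:[35,42] -> hit [39,42], descend [6, 11]
    N6 x:[45,49] y:[36,101/2] z:[35,38] -> miss, prune
    N11 x:[39,43] y:[79/2,43] z:[37,42] -> hit [79/2,42] leaf, test {P10@t=79/2, P15@t=42}
  N2 x:[52,69] y:[61/2,49] z:[48,55] -> miss, prune
  N9 x:[50,67] y:[75/2,49] z:[63,72] -> miss, prune
  N12 x:[27,50] y:[39,99/2] z:[53,76] -> miss, prune

Visited [0, 1, 6, 11, 2, 9, 12]. Tests: 7 box, 1 leaf. Nearest: P10.

== RESULT ==
10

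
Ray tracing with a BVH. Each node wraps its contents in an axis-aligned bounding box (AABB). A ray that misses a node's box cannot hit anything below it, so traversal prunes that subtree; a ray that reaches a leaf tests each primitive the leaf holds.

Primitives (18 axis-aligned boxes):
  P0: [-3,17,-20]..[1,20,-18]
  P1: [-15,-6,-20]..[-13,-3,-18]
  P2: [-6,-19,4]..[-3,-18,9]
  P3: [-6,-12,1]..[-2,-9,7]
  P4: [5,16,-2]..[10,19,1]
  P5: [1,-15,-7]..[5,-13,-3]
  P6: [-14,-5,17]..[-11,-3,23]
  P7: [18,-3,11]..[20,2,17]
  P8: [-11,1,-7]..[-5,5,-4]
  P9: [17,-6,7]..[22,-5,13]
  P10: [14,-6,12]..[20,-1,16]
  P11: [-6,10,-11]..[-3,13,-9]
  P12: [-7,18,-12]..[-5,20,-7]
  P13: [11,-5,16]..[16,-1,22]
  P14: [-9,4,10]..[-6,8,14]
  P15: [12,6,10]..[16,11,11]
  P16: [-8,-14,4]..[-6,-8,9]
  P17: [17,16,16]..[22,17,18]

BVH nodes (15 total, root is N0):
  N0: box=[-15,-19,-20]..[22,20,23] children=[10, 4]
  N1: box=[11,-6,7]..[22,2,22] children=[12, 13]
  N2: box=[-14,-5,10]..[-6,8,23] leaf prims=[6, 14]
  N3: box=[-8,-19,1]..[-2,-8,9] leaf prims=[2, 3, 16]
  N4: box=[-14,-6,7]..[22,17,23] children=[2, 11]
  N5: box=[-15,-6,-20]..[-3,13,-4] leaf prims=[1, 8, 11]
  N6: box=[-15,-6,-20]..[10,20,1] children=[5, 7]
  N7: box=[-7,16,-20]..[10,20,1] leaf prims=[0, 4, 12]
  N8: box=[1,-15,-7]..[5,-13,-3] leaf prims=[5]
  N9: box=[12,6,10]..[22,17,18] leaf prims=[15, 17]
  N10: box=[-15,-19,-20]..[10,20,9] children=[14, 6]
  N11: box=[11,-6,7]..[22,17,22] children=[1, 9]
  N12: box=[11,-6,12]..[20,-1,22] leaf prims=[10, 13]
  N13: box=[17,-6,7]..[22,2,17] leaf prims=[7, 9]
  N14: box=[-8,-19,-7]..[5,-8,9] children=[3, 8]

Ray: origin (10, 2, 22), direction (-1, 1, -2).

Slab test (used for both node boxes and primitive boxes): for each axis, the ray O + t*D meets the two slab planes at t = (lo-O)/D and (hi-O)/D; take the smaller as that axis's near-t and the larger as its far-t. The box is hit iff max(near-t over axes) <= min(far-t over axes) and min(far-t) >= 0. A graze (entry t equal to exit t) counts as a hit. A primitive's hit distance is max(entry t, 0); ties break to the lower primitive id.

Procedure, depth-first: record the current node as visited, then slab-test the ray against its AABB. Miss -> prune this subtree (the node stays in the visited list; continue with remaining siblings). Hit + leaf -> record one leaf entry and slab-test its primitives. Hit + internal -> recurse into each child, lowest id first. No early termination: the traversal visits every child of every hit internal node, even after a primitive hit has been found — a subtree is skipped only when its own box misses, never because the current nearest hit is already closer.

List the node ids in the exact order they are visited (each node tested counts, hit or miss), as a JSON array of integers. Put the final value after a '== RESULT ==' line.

Trace the traversal:
N0 x:[-12,25] y:[-21,18] z:[-1/2,21] -> hit [-1/2,18], descend [4, 10]
  N4 x:[-12,24] y:[-8,15] z:[-1/2,15/2] -> hit [-1/2,15/2], descend [2, 11]
    N2 x:[16,24] y:[-7,6] z:[-1/2,6] -> miss, prune
    N11 x:[-12,-1] y:[-8,15] z:[0,15/2] -> miss, prune
  N10 x:[0,25] y:[-21,18] z:[13/2,21] -> hit [13/2,18], descend [6, 14]
    N6 x:[0,25] y:[-8,18] z:[21/2,21] -> hit [21/2,18], descend [5, 7]
      N5 x:[13,25] y:[-8,11] z:[13,21] -> miss, prune
      N7 x:[0,17] y:[14,18] z:[21/2,21] -> hit [14,17] leaf, test {P0(miss), P4(miss), P12@t=16}
    N14 x:[5,18] y:[-21,-10] z:[13/2,29/2] -> miss, prune

order=[0, 4, 2, 11, 10, 6, 5, 7, 14]  |boxes|=9  |leaves|=1  hit=P12

== RESULT ==
[0, 4, 2, 11, 10, 6, 5, 7, 14]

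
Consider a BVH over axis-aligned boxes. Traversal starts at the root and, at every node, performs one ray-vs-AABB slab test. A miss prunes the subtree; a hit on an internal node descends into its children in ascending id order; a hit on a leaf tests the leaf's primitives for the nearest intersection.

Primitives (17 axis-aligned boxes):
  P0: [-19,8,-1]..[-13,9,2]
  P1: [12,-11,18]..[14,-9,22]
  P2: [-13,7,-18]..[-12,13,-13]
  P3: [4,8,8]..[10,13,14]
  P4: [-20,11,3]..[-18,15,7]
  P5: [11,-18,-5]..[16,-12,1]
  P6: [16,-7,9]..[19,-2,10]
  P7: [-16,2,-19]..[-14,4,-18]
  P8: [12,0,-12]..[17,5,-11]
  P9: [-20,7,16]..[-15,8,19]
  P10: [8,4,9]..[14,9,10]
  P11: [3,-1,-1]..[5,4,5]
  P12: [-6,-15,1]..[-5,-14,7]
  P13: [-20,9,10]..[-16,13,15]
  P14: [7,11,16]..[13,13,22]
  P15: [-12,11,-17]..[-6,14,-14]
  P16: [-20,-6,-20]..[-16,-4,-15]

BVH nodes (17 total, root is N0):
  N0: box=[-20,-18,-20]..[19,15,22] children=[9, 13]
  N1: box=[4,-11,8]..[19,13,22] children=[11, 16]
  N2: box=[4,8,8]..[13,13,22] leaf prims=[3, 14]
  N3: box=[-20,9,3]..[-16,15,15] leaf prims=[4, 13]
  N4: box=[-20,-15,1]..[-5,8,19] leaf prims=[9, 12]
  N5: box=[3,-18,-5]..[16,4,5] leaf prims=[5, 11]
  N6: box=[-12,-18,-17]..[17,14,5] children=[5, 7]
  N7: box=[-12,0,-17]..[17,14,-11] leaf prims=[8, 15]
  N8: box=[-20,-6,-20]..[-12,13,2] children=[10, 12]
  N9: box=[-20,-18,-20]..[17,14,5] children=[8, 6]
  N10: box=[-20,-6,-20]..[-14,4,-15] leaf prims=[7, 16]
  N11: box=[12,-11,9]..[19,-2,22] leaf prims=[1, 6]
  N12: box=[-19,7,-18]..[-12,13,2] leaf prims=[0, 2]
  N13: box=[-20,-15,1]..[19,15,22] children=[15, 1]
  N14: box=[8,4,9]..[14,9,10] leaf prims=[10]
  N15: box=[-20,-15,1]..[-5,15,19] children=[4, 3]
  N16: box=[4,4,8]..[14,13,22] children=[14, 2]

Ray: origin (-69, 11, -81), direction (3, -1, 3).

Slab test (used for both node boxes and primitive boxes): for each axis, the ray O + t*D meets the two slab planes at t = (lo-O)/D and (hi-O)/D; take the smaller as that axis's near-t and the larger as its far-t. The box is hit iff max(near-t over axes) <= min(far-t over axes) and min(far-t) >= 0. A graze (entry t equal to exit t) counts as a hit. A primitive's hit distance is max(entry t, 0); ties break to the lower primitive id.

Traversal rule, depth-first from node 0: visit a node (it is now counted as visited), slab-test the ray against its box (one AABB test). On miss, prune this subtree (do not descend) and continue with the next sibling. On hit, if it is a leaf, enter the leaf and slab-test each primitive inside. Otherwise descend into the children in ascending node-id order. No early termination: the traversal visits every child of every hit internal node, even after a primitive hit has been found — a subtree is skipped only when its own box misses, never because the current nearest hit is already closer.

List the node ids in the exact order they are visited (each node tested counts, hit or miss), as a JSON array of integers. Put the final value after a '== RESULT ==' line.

Walk:
N0 x:[49/3,88/3] y:[-4,29] z:[61/3,103/3] -> hit [61/3,29], descend [9, 13]
  N9 x:[49/3,86/3] y:[-3,29] z:[61/3,86/3] -> hit [61/3,86/3], descend [6, 8]
    N6 x:[19,86/3] y:[-3,29] z:[64/3,86/3] -> hit [64/3,86/3], descend [5, 7]
      N5 x:[24,85/3] y:[7,29] z:[76/3,86/3] -> hit [76/3,85/3] leaf, test {P5@t=80/3, P11(miss)}
      N7 x:[19,86/3] y:[-3,11] z:[64/3,70/3] -> miss, prune
    N8 x:[49/3,19] y:[-2,17] z:[61/3,83/3] -> miss, prune
  N13 x:[49/3,88/3] y:[-4,26] z:[82/3,103/3] -> miss, prune

order=[0, 9, 6, 5, 7, 8, 13]  |boxes|=7  |leaves|=1  hit=P5

== RESULT ==
[0, 9, 6, 5, 7, 8, 13]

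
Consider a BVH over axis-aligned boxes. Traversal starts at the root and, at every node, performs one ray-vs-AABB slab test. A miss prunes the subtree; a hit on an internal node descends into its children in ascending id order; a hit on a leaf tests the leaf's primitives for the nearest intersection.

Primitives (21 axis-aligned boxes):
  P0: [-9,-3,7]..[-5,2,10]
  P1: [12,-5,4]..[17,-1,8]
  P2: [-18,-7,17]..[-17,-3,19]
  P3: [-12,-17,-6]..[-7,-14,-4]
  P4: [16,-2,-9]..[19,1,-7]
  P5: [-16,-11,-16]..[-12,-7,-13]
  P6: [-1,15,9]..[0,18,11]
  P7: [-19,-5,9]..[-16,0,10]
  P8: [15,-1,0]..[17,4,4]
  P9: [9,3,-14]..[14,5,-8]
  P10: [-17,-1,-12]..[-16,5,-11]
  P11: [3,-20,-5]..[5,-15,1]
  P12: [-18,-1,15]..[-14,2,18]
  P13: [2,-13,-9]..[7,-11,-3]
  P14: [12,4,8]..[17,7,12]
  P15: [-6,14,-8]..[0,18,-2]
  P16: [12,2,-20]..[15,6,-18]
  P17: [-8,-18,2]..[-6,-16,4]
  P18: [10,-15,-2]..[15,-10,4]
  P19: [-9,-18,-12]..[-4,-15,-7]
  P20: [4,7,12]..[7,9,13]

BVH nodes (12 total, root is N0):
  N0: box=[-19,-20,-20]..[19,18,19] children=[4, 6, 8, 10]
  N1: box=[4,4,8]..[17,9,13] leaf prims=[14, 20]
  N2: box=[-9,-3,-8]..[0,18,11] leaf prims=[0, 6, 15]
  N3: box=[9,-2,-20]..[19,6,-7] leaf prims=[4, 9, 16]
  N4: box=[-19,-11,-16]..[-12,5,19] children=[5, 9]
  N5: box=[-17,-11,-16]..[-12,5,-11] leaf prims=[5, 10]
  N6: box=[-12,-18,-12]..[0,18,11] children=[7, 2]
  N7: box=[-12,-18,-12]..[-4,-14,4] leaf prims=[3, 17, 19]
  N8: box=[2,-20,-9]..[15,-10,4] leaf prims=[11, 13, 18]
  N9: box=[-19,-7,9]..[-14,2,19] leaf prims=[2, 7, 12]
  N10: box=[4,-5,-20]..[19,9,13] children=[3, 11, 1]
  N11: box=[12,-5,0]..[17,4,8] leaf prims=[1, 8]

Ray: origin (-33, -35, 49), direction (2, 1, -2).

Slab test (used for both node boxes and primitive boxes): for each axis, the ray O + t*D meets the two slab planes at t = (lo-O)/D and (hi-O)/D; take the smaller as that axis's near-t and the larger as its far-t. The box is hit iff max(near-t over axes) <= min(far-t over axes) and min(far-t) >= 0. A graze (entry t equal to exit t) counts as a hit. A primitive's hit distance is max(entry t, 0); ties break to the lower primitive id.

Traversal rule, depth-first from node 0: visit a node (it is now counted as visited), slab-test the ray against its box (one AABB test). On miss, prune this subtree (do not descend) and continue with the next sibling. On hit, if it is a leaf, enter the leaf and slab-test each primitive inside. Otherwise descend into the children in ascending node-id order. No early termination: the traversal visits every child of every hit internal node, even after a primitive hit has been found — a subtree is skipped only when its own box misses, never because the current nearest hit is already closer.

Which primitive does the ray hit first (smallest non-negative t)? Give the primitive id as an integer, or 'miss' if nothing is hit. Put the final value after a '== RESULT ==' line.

Trace the traversal:
N0 x:[7,26] y:[15,53] z:[15,69/2] -> hit [15,26], descend [4, 6, 8, 10]
  N4 x:[7,21/2] y:[24,40] z:[15,65/2] -> miss, prune
  N6 x:[21/2,33/2] y:[17,53] z:[19,61/2] -> miss, prune
  N8 x:[35/2,24] y:[15,25] z:[45/2,29] -> hit [45/2,24] leaf, test {P11(miss), P13(miss), P18@t=45/2}
  N10 x:[37/2,26] y:[30,44] z:[18,69/2] -> miss, prune

order=[0, 4, 6, 8, 10]  |boxes|=5  |leaves|=1  hit=P18

== RESULT ==
18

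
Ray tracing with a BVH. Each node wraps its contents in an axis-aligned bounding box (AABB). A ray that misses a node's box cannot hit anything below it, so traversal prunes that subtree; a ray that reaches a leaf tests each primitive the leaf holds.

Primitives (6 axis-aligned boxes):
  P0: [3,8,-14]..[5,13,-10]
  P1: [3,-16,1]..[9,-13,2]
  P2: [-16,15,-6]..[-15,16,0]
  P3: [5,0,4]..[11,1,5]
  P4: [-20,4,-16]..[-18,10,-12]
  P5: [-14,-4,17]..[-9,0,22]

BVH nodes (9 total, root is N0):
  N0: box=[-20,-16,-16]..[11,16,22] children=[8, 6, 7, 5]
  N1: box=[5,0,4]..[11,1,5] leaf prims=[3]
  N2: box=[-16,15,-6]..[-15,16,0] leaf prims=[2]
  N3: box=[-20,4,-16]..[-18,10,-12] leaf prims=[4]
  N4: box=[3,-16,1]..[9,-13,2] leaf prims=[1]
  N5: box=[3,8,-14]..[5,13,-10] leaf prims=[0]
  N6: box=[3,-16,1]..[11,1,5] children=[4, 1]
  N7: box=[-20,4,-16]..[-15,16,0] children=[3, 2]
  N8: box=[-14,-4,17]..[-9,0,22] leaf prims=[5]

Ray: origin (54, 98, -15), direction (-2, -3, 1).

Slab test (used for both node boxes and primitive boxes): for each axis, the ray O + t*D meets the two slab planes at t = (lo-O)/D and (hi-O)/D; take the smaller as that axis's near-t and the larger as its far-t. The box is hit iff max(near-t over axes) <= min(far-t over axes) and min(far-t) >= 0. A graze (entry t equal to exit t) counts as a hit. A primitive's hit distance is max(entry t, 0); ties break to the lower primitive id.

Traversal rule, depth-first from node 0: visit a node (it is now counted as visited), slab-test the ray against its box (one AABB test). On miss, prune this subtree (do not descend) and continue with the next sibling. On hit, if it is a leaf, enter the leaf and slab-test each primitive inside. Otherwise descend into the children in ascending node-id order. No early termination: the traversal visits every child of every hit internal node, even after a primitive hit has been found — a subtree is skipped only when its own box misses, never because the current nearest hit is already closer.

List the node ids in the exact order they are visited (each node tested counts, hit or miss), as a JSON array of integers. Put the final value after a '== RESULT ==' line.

Trace the traversal:
N0 x:[43/2,37] y:[82/3,38] z:[-1,37] -> hit [82/3,37], descend [5, 6, 7, 8]
  N5 x:[49/2,51/2] y:[85/3,30] z:[1,5] -> miss, prune
  N6 x:[43/2,51/2] y:[97/3,38] z:[16,20] -> miss, prune
  N7 x:[69/2,37] y:[82/3,94/3] z:[-1,15] -> miss, prune
  N8 x:[63/2,34] y:[98/3,34] z:[32,37] -> hit [98/3,34] leaf, test {P5@t=98/3}

Visited [0, 5, 6, 7, 8]. Tests: 5 box, 1 leaf. Nearest: P5.

== RESULT ==
[0, 5, 6, 7, 8]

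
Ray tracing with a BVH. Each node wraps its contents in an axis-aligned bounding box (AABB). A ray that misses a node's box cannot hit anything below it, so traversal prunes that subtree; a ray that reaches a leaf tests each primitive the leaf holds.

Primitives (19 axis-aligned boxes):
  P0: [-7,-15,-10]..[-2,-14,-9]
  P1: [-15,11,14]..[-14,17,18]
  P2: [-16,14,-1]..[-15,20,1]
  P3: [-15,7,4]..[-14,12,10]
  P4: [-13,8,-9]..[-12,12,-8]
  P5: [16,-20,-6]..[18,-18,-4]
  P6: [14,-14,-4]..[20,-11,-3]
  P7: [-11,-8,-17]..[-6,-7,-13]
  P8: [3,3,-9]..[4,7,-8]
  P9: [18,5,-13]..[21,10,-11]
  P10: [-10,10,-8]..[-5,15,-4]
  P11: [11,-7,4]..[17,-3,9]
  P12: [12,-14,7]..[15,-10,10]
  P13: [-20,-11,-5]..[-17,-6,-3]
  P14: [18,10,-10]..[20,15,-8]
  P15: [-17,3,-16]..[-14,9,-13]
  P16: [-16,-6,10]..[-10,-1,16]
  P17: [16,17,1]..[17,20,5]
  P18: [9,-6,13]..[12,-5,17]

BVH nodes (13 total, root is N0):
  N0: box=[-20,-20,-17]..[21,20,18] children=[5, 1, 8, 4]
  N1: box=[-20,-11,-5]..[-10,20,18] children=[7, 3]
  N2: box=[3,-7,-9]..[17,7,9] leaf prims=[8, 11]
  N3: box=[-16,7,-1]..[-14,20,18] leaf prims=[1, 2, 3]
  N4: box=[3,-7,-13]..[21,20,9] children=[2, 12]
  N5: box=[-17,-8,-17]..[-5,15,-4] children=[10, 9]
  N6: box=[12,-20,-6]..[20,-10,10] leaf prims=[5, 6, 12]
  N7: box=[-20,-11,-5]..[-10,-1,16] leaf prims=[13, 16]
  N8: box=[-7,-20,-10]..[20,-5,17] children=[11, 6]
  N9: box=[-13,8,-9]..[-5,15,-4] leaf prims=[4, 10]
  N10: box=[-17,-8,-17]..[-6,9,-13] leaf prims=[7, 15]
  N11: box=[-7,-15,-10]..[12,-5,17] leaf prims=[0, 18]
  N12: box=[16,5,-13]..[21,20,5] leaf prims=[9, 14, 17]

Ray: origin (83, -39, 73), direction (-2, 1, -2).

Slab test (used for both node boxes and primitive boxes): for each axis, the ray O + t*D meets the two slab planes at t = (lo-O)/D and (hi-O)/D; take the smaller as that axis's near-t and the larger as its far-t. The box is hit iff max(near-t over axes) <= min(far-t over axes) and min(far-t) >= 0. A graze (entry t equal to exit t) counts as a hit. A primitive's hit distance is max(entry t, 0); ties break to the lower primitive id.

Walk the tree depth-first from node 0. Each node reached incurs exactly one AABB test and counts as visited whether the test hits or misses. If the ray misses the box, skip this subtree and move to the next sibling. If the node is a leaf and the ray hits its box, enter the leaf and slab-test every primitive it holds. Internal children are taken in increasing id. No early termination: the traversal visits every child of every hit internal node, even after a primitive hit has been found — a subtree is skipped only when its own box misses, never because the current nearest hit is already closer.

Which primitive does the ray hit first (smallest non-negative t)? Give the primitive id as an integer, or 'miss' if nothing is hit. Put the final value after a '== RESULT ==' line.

Walk:
N0 x:[31,103/2] y:[19,59] z:[55/2,45] -> hit [31,45], descend [1, 4, 5, 8]
  N1 x:[93/2,103/2] y:[28,59] z:[55/2,39] -> miss, prune
  N4 x:[31,40] y:[32,59] z:[32,43] -> hit [32,40], descend [2, 12]
    N2 x:[33,40] y:[32,46] z:[32,41] -> hit [33,40] leaf, test {P8(miss), P11@t=33}
    N12 x:[31,67/2] y:[44,59] z:[34,43] -> miss, prune
  N5 x:[44,50] y:[31,54] z:[77/2,45] -> hit [44,45], descend [9, 10]
    N9 x:[44,48] y:[47,54] z:[77/2,41] -> miss, prune
    N10 x:[89/2,50] y:[31,48] z:[43,45] -> hit [89/2,45] leaf, test {P7(miss), P15(miss)}
  N8 x:[63/2,45] y:[19,34] z:[28,83/2] -> hit [63/2,34], descend [6, 11]
    N6 x:[63/2,71/2] y:[19,29] z:[63/2,79/2] -> miss, prune
    N11 x:[71/2,45] y:[24,34] z:[28,83/2] -> miss, prune

Visited [0, 1, 4, 2, 12, 5, 9, 10, 8, 6, 11]. Tests: 11 box, 2 leaf. Nearest: P11.

== RESULT ==
11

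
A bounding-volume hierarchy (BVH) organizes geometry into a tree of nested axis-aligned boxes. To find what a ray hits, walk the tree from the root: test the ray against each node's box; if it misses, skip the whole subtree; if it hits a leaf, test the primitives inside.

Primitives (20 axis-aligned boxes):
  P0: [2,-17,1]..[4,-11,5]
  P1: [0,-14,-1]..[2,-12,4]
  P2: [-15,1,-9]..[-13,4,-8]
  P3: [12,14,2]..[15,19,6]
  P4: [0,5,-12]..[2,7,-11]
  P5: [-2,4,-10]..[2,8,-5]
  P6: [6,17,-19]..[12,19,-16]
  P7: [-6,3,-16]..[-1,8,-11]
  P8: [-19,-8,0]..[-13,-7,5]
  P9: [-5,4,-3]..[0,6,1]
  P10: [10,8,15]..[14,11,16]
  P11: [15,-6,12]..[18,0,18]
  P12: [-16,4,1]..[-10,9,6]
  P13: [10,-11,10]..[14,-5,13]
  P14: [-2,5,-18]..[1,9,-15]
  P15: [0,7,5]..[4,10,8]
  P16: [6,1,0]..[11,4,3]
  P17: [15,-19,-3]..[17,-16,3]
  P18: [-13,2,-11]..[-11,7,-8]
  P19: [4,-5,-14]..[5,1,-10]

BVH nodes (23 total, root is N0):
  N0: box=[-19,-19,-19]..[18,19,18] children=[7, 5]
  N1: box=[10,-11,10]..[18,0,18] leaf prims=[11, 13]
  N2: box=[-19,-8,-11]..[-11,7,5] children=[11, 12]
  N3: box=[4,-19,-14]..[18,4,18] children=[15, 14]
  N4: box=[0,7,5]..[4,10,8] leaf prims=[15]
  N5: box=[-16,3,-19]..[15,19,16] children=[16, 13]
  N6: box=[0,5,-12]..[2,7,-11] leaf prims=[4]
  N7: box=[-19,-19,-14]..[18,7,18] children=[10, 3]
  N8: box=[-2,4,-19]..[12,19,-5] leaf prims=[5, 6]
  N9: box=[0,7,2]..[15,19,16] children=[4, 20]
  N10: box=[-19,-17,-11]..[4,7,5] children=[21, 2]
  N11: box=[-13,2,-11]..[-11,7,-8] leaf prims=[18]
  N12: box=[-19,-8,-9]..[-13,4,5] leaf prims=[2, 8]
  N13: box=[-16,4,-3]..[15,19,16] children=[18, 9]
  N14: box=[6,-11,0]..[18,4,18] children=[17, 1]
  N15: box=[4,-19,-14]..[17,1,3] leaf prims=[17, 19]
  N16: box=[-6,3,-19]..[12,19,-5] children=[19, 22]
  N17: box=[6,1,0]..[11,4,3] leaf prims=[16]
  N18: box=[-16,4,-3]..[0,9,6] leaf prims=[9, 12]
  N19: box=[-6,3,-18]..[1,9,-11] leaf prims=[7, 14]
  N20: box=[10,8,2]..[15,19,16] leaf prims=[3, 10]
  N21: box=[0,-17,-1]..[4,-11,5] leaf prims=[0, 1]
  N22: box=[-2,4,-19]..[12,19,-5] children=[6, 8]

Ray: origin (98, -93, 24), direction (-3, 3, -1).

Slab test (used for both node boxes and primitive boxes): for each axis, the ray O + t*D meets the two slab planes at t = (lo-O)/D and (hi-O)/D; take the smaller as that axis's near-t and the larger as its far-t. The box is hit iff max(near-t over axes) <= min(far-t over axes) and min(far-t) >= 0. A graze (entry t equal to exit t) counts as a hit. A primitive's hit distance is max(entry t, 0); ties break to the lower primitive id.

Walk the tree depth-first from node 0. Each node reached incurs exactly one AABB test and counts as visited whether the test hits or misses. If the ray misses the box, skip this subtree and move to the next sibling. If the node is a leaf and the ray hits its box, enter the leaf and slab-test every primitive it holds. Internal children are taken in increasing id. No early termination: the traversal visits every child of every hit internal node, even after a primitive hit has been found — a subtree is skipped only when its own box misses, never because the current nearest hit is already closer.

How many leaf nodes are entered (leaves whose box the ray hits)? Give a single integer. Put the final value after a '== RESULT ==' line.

Traverse from the root:
N0 x:[80/3,39] y:[74/3,112/3] z:[6,43] -> hit [80/3,112/3], descend [5, 7]
  N5 x:[83/3,38] y:[32,112/3] z:[8,43] -> hit [32,112/3], descend [13, 16]
    N13 x:[83/3,38] y:[97/3,112/3] z:[8,27] -> miss, prune
    N16 x:[86/3,104/3] y:[32,112/3] z:[29,43] -> hit [32,104/3], descend [19, 22]
      N19 x:[97/3,104/3] y:[32,34] z:[35,42] -> miss, prune
      N22 x:[86/3,100/3] y:[97/3,112/3] z:[29,43] -> hit [97/3,100/3], descend [6, 8]
        N6 x:[32,98/3] y:[98/3,100/3] z:[35,36] -> miss, prune
        N8 x:[86/3,100/3] y:[97/3,112/3] z:[29,43] -> hit [97/3,100/3] leaf, test {P5@t=97/3, P6(miss)}
  N7 x:[80/3,39] y:[74/3,100/3] z:[6,38] -> hit [80/3,100/3], descend [3, 10]
    N3 x:[80/3,94/3] y:[74/3,97/3] z:[6,38] -> hit [80/3,94/3], descend [14, 15]
      N14 x:[80/3,92/3] y:[82/3,97/3] z:[6,24] -> miss, prune
      N15 x:[27,94/3] y:[74/3,94/3] z:[21,38] -> hit [27,94/3] leaf, test {P17(miss), P19(miss)}
    N10 x:[94/3,39] y:[76/3,100/3] z:[19,35] -> hit [94/3,100/3], descend [2, 21]
      N2 x:[109/3,39] y:[85/3,100/3] z:[19,35] -> miss, prune
      N21 x:[94/3,98/3] y:[76/3,82/3] z:[19,25] -> miss, prune

order=[0, 5, 13, 16, 19, 22, 6, 8, 7, 3, 14, 15, 10, 2, 21]  |boxes|=15  |leaves|=2  hit=P5

== RESULT ==
2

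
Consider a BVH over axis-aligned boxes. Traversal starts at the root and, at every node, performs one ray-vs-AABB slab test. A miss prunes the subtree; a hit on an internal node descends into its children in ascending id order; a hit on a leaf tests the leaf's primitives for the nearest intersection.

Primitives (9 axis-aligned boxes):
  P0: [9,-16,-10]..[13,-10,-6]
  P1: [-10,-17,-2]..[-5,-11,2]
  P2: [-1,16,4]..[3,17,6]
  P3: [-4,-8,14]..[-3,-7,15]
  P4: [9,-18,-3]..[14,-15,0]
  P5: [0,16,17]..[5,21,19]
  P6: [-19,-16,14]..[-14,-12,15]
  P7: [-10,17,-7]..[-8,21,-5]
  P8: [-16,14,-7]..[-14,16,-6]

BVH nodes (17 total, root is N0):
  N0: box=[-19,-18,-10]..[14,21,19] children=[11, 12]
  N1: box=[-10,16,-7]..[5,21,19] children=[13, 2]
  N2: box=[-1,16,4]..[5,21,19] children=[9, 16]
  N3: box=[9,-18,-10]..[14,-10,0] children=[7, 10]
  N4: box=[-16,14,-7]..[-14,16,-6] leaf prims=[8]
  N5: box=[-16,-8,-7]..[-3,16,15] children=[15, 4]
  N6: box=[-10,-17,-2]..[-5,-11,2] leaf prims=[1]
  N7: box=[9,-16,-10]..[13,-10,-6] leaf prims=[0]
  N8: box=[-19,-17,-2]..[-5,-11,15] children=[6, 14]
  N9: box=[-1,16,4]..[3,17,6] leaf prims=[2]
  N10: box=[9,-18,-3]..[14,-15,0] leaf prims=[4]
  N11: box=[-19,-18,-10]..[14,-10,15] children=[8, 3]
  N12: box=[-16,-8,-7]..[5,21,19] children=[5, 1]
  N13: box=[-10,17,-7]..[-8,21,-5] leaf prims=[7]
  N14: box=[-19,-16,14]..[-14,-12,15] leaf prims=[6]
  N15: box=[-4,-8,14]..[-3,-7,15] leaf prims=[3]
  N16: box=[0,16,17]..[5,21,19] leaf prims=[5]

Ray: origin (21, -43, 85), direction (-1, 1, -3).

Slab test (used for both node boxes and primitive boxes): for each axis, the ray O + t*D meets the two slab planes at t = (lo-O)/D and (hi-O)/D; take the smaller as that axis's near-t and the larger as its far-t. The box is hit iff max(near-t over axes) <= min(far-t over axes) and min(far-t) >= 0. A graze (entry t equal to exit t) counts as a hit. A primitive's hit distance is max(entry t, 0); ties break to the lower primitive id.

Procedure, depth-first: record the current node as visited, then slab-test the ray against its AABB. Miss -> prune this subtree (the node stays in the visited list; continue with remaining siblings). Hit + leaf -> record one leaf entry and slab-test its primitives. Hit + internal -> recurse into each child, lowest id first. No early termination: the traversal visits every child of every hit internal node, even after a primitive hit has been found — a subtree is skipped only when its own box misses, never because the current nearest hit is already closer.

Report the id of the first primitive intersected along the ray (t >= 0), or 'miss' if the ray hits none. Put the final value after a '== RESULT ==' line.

Trace the traversal:
N0 x:[7,40] y:[25,64] z:[22,95/3] -> hit [25,95/3], descend [11, 12]
  N11 x:[7,40] y:[25,33] z:[70/3,95/3] -> hit [25,95/3], descend [3, 8]
    N3 x:[7,12] y:[25,33] z:[85/3,95/3] -> miss, prune
    N8 x:[26,40] y:[26,32] z:[70/3,29] -> hit [26,29], descend [6, 14]
      N6 x:[26,31] y:[26,32] z:[83/3,29] -> hit [83/3,29] leaf, test {P1@t=83/3}
      N14 x:[35,40] y:[27,31] z:[70/3,71/3] -> miss, prune
  N12 x:[16,37] y:[35,64] z:[22,92/3] -> miss, prune

order=[0, 11, 3, 8, 6, 14, 12]  |boxes|=7  |leaves|=1  hit=P1

== RESULT ==
1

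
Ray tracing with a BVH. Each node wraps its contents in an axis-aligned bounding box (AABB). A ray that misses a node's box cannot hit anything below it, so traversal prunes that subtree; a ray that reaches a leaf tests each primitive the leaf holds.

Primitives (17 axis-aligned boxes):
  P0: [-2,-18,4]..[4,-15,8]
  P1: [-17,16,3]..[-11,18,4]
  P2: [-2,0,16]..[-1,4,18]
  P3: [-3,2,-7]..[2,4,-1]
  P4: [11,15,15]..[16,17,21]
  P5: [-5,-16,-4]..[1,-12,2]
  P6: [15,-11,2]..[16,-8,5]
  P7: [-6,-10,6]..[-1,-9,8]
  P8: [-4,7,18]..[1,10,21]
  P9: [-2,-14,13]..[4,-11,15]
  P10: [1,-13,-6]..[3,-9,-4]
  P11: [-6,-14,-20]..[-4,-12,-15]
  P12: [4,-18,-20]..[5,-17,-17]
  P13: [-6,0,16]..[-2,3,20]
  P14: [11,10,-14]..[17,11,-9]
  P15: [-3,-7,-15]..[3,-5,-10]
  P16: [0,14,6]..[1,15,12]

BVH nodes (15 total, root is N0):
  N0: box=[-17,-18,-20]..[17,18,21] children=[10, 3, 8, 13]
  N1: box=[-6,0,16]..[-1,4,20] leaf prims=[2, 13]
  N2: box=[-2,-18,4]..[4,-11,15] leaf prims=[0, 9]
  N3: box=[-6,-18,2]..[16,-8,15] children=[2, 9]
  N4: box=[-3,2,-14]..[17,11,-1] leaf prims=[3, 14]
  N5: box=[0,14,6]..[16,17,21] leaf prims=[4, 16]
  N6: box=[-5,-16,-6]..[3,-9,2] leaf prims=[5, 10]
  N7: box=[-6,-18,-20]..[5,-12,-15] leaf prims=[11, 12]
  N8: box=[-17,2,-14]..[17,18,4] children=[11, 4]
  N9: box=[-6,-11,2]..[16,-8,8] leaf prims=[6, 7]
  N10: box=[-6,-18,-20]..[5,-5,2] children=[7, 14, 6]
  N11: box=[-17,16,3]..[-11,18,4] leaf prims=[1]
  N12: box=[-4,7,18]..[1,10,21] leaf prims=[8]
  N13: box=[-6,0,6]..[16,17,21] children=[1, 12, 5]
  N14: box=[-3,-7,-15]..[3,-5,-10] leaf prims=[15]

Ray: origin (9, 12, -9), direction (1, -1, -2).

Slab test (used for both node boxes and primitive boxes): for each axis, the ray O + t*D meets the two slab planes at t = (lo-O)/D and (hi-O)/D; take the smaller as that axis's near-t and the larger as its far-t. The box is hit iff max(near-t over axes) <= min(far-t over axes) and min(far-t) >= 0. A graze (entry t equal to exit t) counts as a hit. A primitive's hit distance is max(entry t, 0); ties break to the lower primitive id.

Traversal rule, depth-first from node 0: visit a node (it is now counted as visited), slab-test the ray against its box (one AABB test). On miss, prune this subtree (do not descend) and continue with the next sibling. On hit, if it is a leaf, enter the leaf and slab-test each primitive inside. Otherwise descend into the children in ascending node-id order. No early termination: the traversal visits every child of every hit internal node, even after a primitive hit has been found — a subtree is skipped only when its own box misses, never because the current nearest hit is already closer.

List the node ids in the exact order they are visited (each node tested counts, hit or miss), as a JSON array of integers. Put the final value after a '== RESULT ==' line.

Walk:
N0 x:[-26,8] y:[-6,30] z:[-15,11/2] -> hit [-6,11/2], descend [3, 8, 10, 13]
  N3 x:[-15,7] y:[20,30] z:[-12,-11/2] -> miss, prune
  N8 x:[-26,8] y:[-6,10] z:[-13/2,5/2] -> hit [-6,5/2], descend [4, 11]
    N4 x:[-12,8] y:[1,10] z:[-4,5/2] -> hit [1,5/2] leaf, test {P3(miss), P14@t=2}
    N11 x:[-26,-20] y:[-6,-4] z:[-13/2,-6] -> miss, prune
  N10 x:[-15,-4] y:[17,30] z:[-11/2,11/2] -> miss, prune
  N13 x:[-15,7] y:[-5,12] z:[-15,-15/2] -> miss, prune

Visited [0, 3, 8, 4, 11, 10, 13]. Tests: 7 box, 1 leaf. Nearest: P14.

== RESULT ==
[0, 3, 8, 4, 11, 10, 13]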